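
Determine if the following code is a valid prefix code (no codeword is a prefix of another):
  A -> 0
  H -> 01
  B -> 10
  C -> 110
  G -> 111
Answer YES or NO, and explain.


Checking each pair (does one codeword prefix another?):
  A='0' vs H='01': prefix -- VIOLATION

NO -- this is NOT a valid prefix code. A (0) is a prefix of H (01).


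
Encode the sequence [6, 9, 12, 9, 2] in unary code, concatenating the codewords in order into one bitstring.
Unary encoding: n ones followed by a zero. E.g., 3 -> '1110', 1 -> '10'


Encode each number as n ones followed by a terminating 0:
  6 -> 1111110 (7 bits)
  9 -> 1111111110 (10 bits)
  12 -> 1111111111110 (13 bits)
  9 -> 1111111110 (10 bits)
  2 -> 110 (3 bits)
Total length = 7 + 10 + 13 + 10 + 3 = 43 bits.

Unary([6, 9, 12, 9, 2]) = 1111110111111111011111111111101111111110110 (43 bits)


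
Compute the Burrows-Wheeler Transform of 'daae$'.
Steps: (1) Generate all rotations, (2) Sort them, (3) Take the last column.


Rotations (sorted):
  0: $daae -> last char: e
  1: aae$d -> last char: d
  2: ae$da -> last char: a
  3: daae$ -> last char: $
  4: e$daa -> last char: a


BWT = eda$a


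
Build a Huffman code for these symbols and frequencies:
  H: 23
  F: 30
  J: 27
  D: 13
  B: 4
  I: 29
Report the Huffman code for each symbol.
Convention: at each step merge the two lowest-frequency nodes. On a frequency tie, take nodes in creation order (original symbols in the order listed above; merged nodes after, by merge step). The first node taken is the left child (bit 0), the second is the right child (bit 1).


Huffman tree construction:
Step 1: Merge B(4) + D(13) = 17
Step 2: Merge (B+D)(17) + H(23) = 40
Step 3: Merge J(27) + I(29) = 56
Step 4: Merge F(30) + ((B+D)+H)(40) = 70
Step 5: Merge (J+I)(56) + (F+((B+D)+H))(70) = 126
Read each symbol's code off the tree from the root (left child = 0, right child = 1).

Codes:
  H: 111 (length 3)
  F: 10 (length 2)
  J: 00 (length 2)
  D: 1101 (length 4)
  B: 1100 (length 4)
  I: 01 (length 2)
Average code length: 309/126 = 2.4524 bits/symbol


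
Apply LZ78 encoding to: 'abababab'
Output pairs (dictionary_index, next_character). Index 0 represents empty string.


LZ78 encoding steps:
Dictionary: {0: ''}
Step 1: w='' (idx 0), next='a' -> output (0, 'a'), add 'a' as idx 1
Step 2: w='' (idx 0), next='b' -> output (0, 'b'), add 'b' as idx 2
Step 3: w='a' (idx 1), next='b' -> output (1, 'b'), add 'ab' as idx 3
Step 4: w='ab' (idx 3), next='a' -> output (3, 'a'), add 'aba' as idx 4
Step 5: w='b' (idx 2), end of input -> output (2, '')


Encoded: [(0, 'a'), (0, 'b'), (1, 'b'), (3, 'a'), (2, '')]


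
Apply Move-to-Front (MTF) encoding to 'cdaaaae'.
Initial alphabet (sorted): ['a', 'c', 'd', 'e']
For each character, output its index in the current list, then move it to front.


MTF encoding:
'c': index 1 in ['a', 'c', 'd', 'e'] -> ['c', 'a', 'd', 'e']
'd': index 2 in ['c', 'a', 'd', 'e'] -> ['d', 'c', 'a', 'e']
'a': index 2 in ['d', 'c', 'a', 'e'] -> ['a', 'd', 'c', 'e']
'a': index 0 in ['a', 'd', 'c', 'e'] -> ['a', 'd', 'c', 'e']
'a': index 0 in ['a', 'd', 'c', 'e'] -> ['a', 'd', 'c', 'e']
'a': index 0 in ['a', 'd', 'c', 'e'] -> ['a', 'd', 'c', 'e']
'e': index 3 in ['a', 'd', 'c', 'e'] -> ['e', 'a', 'd', 'c']


Output: [1, 2, 2, 0, 0, 0, 3]


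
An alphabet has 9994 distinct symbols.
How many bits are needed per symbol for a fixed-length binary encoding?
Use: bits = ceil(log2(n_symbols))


log2(9994) = 13.2868
Bracket: 2^13 = 8192 < 9994 <= 2^14 = 16384
So ceil(log2(9994)) = 14

bits = ceil(log2(9994)) = ceil(13.2868) = 14 bits


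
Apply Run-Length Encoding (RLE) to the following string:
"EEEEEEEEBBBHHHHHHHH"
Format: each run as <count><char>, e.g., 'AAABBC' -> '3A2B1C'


Scanning runs left to right:
  i=0: run of 'E' x 8 -> '8E'
  i=8: run of 'B' x 3 -> '3B'
  i=11: run of 'H' x 8 -> '8H'

RLE = 8E3B8H


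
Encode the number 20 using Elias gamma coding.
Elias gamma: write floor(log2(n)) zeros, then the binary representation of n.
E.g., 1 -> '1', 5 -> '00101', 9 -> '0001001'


num_bits = floor(log2(20)) + 1 = 5
leading_zeros = num_bits - 1 = 4
binary(20) = 10100

Elias gamma(20) = '0000' + '10100' = 000010100 (9 bits)


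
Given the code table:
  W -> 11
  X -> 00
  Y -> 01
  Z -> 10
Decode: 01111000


Decoding:
01 -> Y
11 -> W
10 -> Z
00 -> X


Result: YWZX


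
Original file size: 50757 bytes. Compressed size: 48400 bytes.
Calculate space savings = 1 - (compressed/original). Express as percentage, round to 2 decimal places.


ratio = compressed/original = 48400/50757 = 0.953563
savings = 1 - ratio = 1 - 0.953563 = 0.046437
as a percentage: 0.046437 * 100 = 4.64%

Space savings = 1 - 48400/50757 = 4.64%


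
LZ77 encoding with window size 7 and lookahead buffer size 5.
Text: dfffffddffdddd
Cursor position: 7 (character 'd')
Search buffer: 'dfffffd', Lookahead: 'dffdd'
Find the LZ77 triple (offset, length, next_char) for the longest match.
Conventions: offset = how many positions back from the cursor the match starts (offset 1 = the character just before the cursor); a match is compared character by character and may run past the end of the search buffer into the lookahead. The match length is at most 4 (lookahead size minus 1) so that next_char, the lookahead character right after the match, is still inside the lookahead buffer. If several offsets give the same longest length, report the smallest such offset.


Try each offset into the search buffer:
  offset=1 (pos 6, char 'd'): match length 1
  offset=2 (pos 5, char 'f'): match length 0
  offset=3 (pos 4, char 'f'): match length 0
  offset=4 (pos 3, char 'f'): match length 0
  offset=5 (pos 2, char 'f'): match length 0
  offset=6 (pos 1, char 'f'): match length 0
  offset=7 (pos 0, char 'd'): match length 3
Longest match has length 3 at offset 7.
next_char = character at position 7 + 3 = 10 -> 'd'

Best match: offset=7, length=3 (matching 'dff' starting at position 0)
LZ77 triple: (7, 3, 'd')


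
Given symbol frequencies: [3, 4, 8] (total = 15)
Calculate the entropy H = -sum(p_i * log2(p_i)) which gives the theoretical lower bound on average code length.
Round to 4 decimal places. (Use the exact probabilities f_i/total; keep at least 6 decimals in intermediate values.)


Per-symbol terms -p_i * log2(p_i) with p_i = f_i/15:
  p = 3/15 = 0.200000: log2(p) = -2.321928, -p*log2(p) = 0.464386
  p = 4/15 = 0.266667: log2(p) = -1.906891, -p*log2(p) = 0.508504
  p = 8/15 = 0.533333: log2(p) = -0.906891, -p*log2(p) = 0.483675
H = 0.464386 + 0.508504 + 0.483675 = 1.456565

H = 1.4566 bits/symbol


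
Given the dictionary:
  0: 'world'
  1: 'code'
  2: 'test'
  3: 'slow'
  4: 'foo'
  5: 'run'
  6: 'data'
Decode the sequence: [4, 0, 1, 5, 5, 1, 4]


Look up each index in the dictionary:
  4 -> 'foo'
  0 -> 'world'
  1 -> 'code'
  5 -> 'run'
  5 -> 'run'
  1 -> 'code'
  4 -> 'foo'

Decoded: "foo world code run run code foo"


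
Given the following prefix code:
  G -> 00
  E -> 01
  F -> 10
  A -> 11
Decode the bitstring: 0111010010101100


Decoding step by step:
Bits 01 -> E
Bits 11 -> A
Bits 01 -> E
Bits 00 -> G
Bits 10 -> F
Bits 10 -> F
Bits 11 -> A
Bits 00 -> G


Decoded message: EAEGFFAG


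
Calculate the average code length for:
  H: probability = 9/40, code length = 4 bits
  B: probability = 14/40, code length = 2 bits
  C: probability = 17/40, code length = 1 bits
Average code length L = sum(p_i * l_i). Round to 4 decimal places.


Weighted contributions p_i * l_i:
  H: (9/40) * 4 = 36/40
  B: (14/40) * 2 = 28/40
  C: (17/40) * 1 = 17/40
Sum = (36 + 28 + 17)/40 = 81/40

L = 81/40 = 2.0250 bits/symbol


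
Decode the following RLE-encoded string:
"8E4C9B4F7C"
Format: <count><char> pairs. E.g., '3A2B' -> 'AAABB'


Expanding each <count><char> pair:
  8E -> 'EEEEEEEE'
  4C -> 'CCCC'
  9B -> 'BBBBBBBBB'
  4F -> 'FFFF'
  7C -> 'CCCCCCC'

Decoded = EEEEEEEECCCCBBBBBBBBBFFFFCCCCCCC


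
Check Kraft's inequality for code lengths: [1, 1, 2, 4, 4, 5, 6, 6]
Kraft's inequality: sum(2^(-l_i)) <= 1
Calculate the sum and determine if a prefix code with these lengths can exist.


Sum = 2^(-1) + 2^(-1) + 2^(-2) + 2^(-4) + 2^(-4) + 2^(-5) + 2^(-6) + 2^(-6)
    = 0.5 + 0.5 + 0.25 + 0.0625 + 0.0625 + 0.03125 + 0.015625 + 0.015625
    = 92/64 = 1.4375
Since 1.4375 > 1, Kraft's inequality is NOT satisfied.
A prefix code with these lengths CANNOT exist.

Kraft sum = 1.4375. Not satisfied.


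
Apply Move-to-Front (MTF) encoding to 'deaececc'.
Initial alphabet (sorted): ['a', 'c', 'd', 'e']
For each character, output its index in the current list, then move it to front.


MTF encoding:
'd': index 2 in ['a', 'c', 'd', 'e'] -> ['d', 'a', 'c', 'e']
'e': index 3 in ['d', 'a', 'c', 'e'] -> ['e', 'd', 'a', 'c']
'a': index 2 in ['e', 'd', 'a', 'c'] -> ['a', 'e', 'd', 'c']
'e': index 1 in ['a', 'e', 'd', 'c'] -> ['e', 'a', 'd', 'c']
'c': index 3 in ['e', 'a', 'd', 'c'] -> ['c', 'e', 'a', 'd']
'e': index 1 in ['c', 'e', 'a', 'd'] -> ['e', 'c', 'a', 'd']
'c': index 1 in ['e', 'c', 'a', 'd'] -> ['c', 'e', 'a', 'd']
'c': index 0 in ['c', 'e', 'a', 'd'] -> ['c', 'e', 'a', 'd']


Output: [2, 3, 2, 1, 3, 1, 1, 0]


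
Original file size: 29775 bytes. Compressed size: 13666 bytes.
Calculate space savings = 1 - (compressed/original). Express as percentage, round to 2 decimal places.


ratio = compressed/original = 13666/29775 = 0.458976
savings = 1 - ratio = 1 - 0.458976 = 0.541024
as a percentage: 0.541024 * 100 = 54.1%

Space savings = 1 - 13666/29775 = 54.1%


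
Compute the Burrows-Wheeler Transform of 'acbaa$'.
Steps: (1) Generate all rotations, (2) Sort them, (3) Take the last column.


Rotations (sorted):
  0: $acbaa -> last char: a
  1: a$acba -> last char: a
  2: aa$acb -> last char: b
  3: acbaa$ -> last char: $
  4: baa$ac -> last char: c
  5: cbaa$a -> last char: a


BWT = aab$ca


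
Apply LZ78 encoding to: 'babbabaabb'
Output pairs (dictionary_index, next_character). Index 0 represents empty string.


LZ78 encoding steps:
Dictionary: {0: ''}
Step 1: w='' (idx 0), next='b' -> output (0, 'b'), add 'b' as idx 1
Step 2: w='' (idx 0), next='a' -> output (0, 'a'), add 'a' as idx 2
Step 3: w='b' (idx 1), next='b' -> output (1, 'b'), add 'bb' as idx 3
Step 4: w='a' (idx 2), next='b' -> output (2, 'b'), add 'ab' as idx 4
Step 5: w='a' (idx 2), next='a' -> output (2, 'a'), add 'aa' as idx 5
Step 6: w='bb' (idx 3), end of input -> output (3, '')


Encoded: [(0, 'b'), (0, 'a'), (1, 'b'), (2, 'b'), (2, 'a'), (3, '')]


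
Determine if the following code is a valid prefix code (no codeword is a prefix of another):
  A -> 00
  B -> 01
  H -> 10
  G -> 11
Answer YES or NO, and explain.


Checking each pair (does one codeword prefix another?):
  A='00' vs B='01': no prefix
  A='00' vs H='10': no prefix
  A='00' vs G='11': no prefix
  B='01' vs A='00': no prefix
  B='01' vs H='10': no prefix
  B='01' vs G='11': no prefix
  H='10' vs A='00': no prefix
  H='10' vs B='01': no prefix
  H='10' vs G='11': no prefix
  G='11' vs A='00': no prefix
  G='11' vs B='01': no prefix
  G='11' vs H='10': no prefix
No violation found over all pairs.

YES -- this is a valid prefix code. No codeword is a prefix of any other codeword.


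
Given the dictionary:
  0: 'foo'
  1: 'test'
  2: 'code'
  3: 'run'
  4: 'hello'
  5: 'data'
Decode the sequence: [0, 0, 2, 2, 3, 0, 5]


Look up each index in the dictionary:
  0 -> 'foo'
  0 -> 'foo'
  2 -> 'code'
  2 -> 'code'
  3 -> 'run'
  0 -> 'foo'
  5 -> 'data'

Decoded: "foo foo code code run foo data"


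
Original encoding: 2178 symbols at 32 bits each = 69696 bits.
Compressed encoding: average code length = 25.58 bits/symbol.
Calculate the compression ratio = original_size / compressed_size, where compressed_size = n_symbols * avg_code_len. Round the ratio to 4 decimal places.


original_size = n_symbols * orig_bits = 2178 * 32 = 69696 bits
compressed_size = n_symbols * avg_code_len = 2178 * 25.58 = 55713.24 bits
ratio = original_size / compressed_size = 69696 / 55713.24 = 1.251

Compression ratio = 1.251


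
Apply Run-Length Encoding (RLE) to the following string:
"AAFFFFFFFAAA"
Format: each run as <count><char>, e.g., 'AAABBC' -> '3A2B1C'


Scanning runs left to right:
  i=0: run of 'A' x 2 -> '2A'
  i=2: run of 'F' x 7 -> '7F'
  i=9: run of 'A' x 3 -> '3A'

RLE = 2A7F3A


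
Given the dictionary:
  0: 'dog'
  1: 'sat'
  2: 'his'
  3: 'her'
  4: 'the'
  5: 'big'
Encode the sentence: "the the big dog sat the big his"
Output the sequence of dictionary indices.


Look up each word in the dictionary:
  'the' -> 4
  'the' -> 4
  'big' -> 5
  'dog' -> 0
  'sat' -> 1
  'the' -> 4
  'big' -> 5
  'his' -> 2

Encoded: [4, 4, 5, 0, 1, 4, 5, 2]


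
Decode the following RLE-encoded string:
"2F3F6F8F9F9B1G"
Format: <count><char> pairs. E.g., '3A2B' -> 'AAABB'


Expanding each <count><char> pair:
  2F -> 'FF'
  3F -> 'FFF'
  6F -> 'FFFFFF'
  8F -> 'FFFFFFFF'
  9F -> 'FFFFFFFFF'
  9B -> 'BBBBBBBBB'
  1G -> 'G'

Decoded = FFFFFFFFFFFFFFFFFFFFFFFFFFFFBBBBBBBBBG


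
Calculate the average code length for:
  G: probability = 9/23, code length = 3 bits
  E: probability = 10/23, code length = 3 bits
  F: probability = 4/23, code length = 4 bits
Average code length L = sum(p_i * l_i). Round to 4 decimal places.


Weighted contributions p_i * l_i:
  G: (9/23) * 3 = 27/23
  E: (10/23) * 3 = 30/23
  F: (4/23) * 4 = 16/23
Sum = (27 + 30 + 16)/23 = 73/23

L = 73/23 = 3.1739 bits/symbol


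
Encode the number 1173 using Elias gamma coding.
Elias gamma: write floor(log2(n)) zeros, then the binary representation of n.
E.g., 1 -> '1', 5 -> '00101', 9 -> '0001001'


num_bits = floor(log2(1173)) + 1 = 11
leading_zeros = num_bits - 1 = 10
binary(1173) = 10010010101

Elias gamma(1173) = '0000000000' + '10010010101' = 000000000010010010101 (21 bits)


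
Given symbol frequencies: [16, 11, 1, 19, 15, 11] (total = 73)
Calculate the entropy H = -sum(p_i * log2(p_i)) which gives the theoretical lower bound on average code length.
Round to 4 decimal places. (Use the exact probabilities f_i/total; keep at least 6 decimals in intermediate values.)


Per-symbol terms -p_i * log2(p_i) with p_i = f_i/73:
  p = 16/73 = 0.219178: log2(p) = -2.189825, -p*log2(p) = 0.479962
  p = 11/73 = 0.150685: log2(p) = -2.730393, -p*log2(p) = 0.411429
  p = 1/73 = 0.013699: log2(p) = -6.189825, -p*log2(p) = 0.084792
  p = 19/73 = 0.260274: log2(p) = -1.941897, -p*log2(p) = 0.505425
  p = 15/73 = 0.205479: log2(p) = -2.282934, -p*log2(p) = 0.469096
  p = 11/73 = 0.150685: log2(p) = -2.730393, -p*log2(p) = 0.411429
H = 0.479962 + 0.411429 + 0.084792 + 0.505425 + 0.469096 + 0.411429 = 2.362133

H = 2.3621 bits/symbol


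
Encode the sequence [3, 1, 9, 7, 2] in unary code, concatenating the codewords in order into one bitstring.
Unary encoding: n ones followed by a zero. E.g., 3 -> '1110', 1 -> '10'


Encode each number as n ones followed by a terminating 0:
  3 -> 1110 (4 bits)
  1 -> 10 (2 bits)
  9 -> 1111111110 (10 bits)
  7 -> 11111110 (8 bits)
  2 -> 110 (3 bits)
Total length = 4 + 2 + 10 + 8 + 3 = 27 bits.

Unary([3, 1, 9, 7, 2]) = 111010111111111011111110110 (27 bits)


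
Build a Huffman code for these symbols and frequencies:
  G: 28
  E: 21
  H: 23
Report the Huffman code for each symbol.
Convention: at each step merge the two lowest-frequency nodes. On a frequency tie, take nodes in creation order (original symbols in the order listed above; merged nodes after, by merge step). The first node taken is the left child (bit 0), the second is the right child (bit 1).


Huffman tree construction:
Step 1: Merge E(21) + H(23) = 44
Step 2: Merge G(28) + (E+H)(44) = 72
Read each symbol's code off the tree from the root (left child = 0, right child = 1).

Codes:
  G: 0 (length 1)
  E: 10 (length 2)
  H: 11 (length 2)
Average code length: 116/72 = 1.6111 bits/symbol


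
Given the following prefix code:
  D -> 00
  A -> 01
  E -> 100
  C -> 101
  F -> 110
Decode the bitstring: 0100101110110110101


Decoding step by step:
Bits 01 -> A
Bits 00 -> D
Bits 101 -> C
Bits 110 -> F
Bits 110 -> F
Bits 110 -> F
Bits 101 -> C


Decoded message: ADCFFFC


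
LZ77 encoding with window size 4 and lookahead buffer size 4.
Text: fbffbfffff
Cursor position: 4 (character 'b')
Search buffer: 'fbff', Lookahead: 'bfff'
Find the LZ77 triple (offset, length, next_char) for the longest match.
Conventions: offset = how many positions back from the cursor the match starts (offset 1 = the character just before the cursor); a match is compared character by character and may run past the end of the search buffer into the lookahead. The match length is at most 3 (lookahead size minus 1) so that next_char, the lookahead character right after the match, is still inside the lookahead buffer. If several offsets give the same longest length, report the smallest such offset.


Try each offset into the search buffer:
  offset=1 (pos 3, char 'f'): match length 0
  offset=2 (pos 2, char 'f'): match length 0
  offset=3 (pos 1, char 'b'): match length 3
  offset=4 (pos 0, char 'f'): match length 0
Longest match has length 3 at offset 3.
next_char = character at position 4 + 3 = 7 -> 'f'

Best match: offset=3, length=3 (matching 'bff' starting at position 1)
LZ77 triple: (3, 3, 'f')


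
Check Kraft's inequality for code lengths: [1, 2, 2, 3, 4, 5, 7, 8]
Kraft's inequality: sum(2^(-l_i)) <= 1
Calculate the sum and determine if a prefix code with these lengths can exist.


Sum = 2^(-1) + 2^(-2) + 2^(-2) + 2^(-3) + 2^(-4) + 2^(-5) + 2^(-7) + 2^(-8)
    = 0.5 + 0.25 + 0.25 + 0.125 + 0.0625 + 0.03125 + 0.0078125 + 0.00390625
    = 315/256 = 1.23046875
Since 1.23046875 > 1, Kraft's inequality is NOT satisfied.
A prefix code with these lengths CANNOT exist.

Kraft sum = 1.23046875. Not satisfied.


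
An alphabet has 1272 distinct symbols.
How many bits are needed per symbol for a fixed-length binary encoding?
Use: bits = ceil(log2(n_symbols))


log2(1272) = 10.3129
Bracket: 2^10 = 1024 < 1272 <= 2^11 = 2048
So ceil(log2(1272)) = 11

bits = ceil(log2(1272)) = ceil(10.3129) = 11 bits


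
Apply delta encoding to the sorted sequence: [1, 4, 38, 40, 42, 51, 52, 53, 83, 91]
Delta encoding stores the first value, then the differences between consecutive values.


First value: 1
Deltas:
  4 - 1 = 3
  38 - 4 = 34
  40 - 38 = 2
  42 - 40 = 2
  51 - 42 = 9
  52 - 51 = 1
  53 - 52 = 1
  83 - 53 = 30
  91 - 83 = 8


Delta encoded: [1, 3, 34, 2, 2, 9, 1, 1, 30, 8]


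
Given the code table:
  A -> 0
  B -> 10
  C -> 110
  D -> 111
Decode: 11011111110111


Decoding:
110 -> C
111 -> D
111 -> D
10 -> B
111 -> D


Result: CDDBD


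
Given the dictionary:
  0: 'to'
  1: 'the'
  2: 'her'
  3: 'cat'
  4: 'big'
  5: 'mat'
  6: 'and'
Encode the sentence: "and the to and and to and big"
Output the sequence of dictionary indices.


Look up each word in the dictionary:
  'and' -> 6
  'the' -> 1
  'to' -> 0
  'and' -> 6
  'and' -> 6
  'to' -> 0
  'and' -> 6
  'big' -> 4

Encoded: [6, 1, 0, 6, 6, 0, 6, 4]


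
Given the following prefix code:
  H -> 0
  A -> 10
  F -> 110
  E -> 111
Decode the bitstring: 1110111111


Decoding step by step:
Bits 111 -> E
Bits 0 -> H
Bits 111 -> E
Bits 111 -> E


Decoded message: EHEE


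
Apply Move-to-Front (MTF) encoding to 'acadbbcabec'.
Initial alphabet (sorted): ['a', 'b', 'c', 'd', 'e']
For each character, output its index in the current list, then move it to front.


MTF encoding:
'a': index 0 in ['a', 'b', 'c', 'd', 'e'] -> ['a', 'b', 'c', 'd', 'e']
'c': index 2 in ['a', 'b', 'c', 'd', 'e'] -> ['c', 'a', 'b', 'd', 'e']
'a': index 1 in ['c', 'a', 'b', 'd', 'e'] -> ['a', 'c', 'b', 'd', 'e']
'd': index 3 in ['a', 'c', 'b', 'd', 'e'] -> ['d', 'a', 'c', 'b', 'e']
'b': index 3 in ['d', 'a', 'c', 'b', 'e'] -> ['b', 'd', 'a', 'c', 'e']
'b': index 0 in ['b', 'd', 'a', 'c', 'e'] -> ['b', 'd', 'a', 'c', 'e']
'c': index 3 in ['b', 'd', 'a', 'c', 'e'] -> ['c', 'b', 'd', 'a', 'e']
'a': index 3 in ['c', 'b', 'd', 'a', 'e'] -> ['a', 'c', 'b', 'd', 'e']
'b': index 2 in ['a', 'c', 'b', 'd', 'e'] -> ['b', 'a', 'c', 'd', 'e']
'e': index 4 in ['b', 'a', 'c', 'd', 'e'] -> ['e', 'b', 'a', 'c', 'd']
'c': index 3 in ['e', 'b', 'a', 'c', 'd'] -> ['c', 'e', 'b', 'a', 'd']


Output: [0, 2, 1, 3, 3, 0, 3, 3, 2, 4, 3]


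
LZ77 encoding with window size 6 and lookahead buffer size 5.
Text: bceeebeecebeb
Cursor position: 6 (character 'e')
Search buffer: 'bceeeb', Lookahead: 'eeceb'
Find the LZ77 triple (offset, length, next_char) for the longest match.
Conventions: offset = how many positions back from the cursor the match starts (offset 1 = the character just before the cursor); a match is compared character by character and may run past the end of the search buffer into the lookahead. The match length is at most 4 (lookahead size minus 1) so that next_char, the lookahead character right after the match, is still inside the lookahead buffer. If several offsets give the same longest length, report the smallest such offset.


Try each offset into the search buffer:
  offset=1 (pos 5, char 'b'): match length 0
  offset=2 (pos 4, char 'e'): match length 1
  offset=3 (pos 3, char 'e'): match length 2
  offset=4 (pos 2, char 'e'): match length 2
  offset=5 (pos 1, char 'c'): match length 0
  offset=6 (pos 0, char 'b'): match length 0
Longest match has length 2, found at offsets 3, 4; take the smallest, offset 3.
next_char = character at position 6 + 2 = 8 -> 'c'

Best match: offset=3, length=2 (matching 'ee' starting at position 3)
LZ77 triple: (3, 2, 'c')


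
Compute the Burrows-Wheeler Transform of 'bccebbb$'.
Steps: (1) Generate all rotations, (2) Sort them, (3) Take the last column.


Rotations (sorted):
  0: $bccebbb -> last char: b
  1: b$bccebb -> last char: b
  2: bb$bcceb -> last char: b
  3: bbb$bcce -> last char: e
  4: bccebbb$ -> last char: $
  5: ccebbb$b -> last char: b
  6: cebbb$bc -> last char: c
  7: ebbb$bcc -> last char: c


BWT = bbbe$bcc


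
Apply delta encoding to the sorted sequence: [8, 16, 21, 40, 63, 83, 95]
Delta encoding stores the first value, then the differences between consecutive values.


First value: 8
Deltas:
  16 - 8 = 8
  21 - 16 = 5
  40 - 21 = 19
  63 - 40 = 23
  83 - 63 = 20
  95 - 83 = 12


Delta encoded: [8, 8, 5, 19, 23, 20, 12]


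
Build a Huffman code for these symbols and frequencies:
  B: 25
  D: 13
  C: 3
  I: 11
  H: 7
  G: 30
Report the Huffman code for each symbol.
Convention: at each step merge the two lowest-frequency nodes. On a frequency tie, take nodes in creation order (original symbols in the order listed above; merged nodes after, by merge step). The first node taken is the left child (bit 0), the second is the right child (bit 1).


Huffman tree construction:
Step 1: Merge C(3) + H(7) = 10
Step 2: Merge (C+H)(10) + I(11) = 21
Step 3: Merge D(13) + ((C+H)+I)(21) = 34
Step 4: Merge B(25) + G(30) = 55
Step 5: Merge (D+((C+H)+I))(34) + (B+G)(55) = 89
Read each symbol's code off the tree from the root (left child = 0, right child = 1).

Codes:
  B: 10 (length 2)
  D: 00 (length 2)
  C: 0100 (length 4)
  I: 011 (length 3)
  H: 0101 (length 4)
  G: 11 (length 2)
Average code length: 209/89 = 2.3483 bits/symbol


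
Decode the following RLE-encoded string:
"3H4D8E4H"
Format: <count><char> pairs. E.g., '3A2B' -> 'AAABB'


Expanding each <count><char> pair:
  3H -> 'HHH'
  4D -> 'DDDD'
  8E -> 'EEEEEEEE'
  4H -> 'HHHH'

Decoded = HHHDDDDEEEEEEEEHHHH


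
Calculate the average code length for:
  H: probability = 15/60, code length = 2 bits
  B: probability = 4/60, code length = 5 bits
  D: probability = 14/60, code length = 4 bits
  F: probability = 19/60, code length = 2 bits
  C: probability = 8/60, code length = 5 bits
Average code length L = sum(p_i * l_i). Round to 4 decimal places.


Weighted contributions p_i * l_i:
  H: (15/60) * 2 = 30/60
  B: (4/60) * 5 = 20/60
  D: (14/60) * 4 = 56/60
  F: (19/60) * 2 = 38/60
  C: (8/60) * 5 = 40/60
Sum = (30 + 20 + 56 + 38 + 40)/60 = 184/60

L = 184/60 = 3.0667 bits/symbol


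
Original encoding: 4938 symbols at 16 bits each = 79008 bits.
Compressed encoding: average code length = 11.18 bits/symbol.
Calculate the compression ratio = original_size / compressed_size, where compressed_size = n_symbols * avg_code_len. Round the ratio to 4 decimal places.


original_size = n_symbols * orig_bits = 4938 * 16 = 79008 bits
compressed_size = n_symbols * avg_code_len = 4938 * 11.18 = 55206.84 bits
ratio = original_size / compressed_size = 79008 / 55206.84 = 1.4311

Compression ratio = 1.4311


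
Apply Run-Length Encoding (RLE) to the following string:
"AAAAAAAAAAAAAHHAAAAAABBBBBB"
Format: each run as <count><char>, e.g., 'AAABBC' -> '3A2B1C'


Scanning runs left to right:
  i=0: run of 'A' x 13 -> '13A'
  i=13: run of 'H' x 2 -> '2H'
  i=15: run of 'A' x 6 -> '6A'
  i=21: run of 'B' x 6 -> '6B'

RLE = 13A2H6A6B


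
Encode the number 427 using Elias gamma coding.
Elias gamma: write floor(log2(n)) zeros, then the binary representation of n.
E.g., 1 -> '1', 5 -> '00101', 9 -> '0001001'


num_bits = floor(log2(427)) + 1 = 9
leading_zeros = num_bits - 1 = 8
binary(427) = 110101011

Elias gamma(427) = '00000000' + '110101011' = 00000000110101011 (17 bits)


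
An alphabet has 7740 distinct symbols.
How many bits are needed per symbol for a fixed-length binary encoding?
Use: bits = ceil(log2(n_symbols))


log2(7740) = 12.9181
Bracket: 2^12 = 4096 < 7740 <= 2^13 = 8192
So ceil(log2(7740)) = 13

bits = ceil(log2(7740)) = ceil(12.9181) = 13 bits


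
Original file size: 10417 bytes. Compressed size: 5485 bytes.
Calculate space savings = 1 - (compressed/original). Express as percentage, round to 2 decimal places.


ratio = compressed/original = 5485/10417 = 0.526543
savings = 1 - ratio = 1 - 0.526543 = 0.473457
as a percentage: 0.473457 * 100 = 47.35%

Space savings = 1 - 5485/10417 = 47.35%


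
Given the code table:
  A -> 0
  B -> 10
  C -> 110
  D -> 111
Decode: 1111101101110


Decoding:
111 -> D
110 -> C
110 -> C
111 -> D
0 -> A


Result: DCCDA


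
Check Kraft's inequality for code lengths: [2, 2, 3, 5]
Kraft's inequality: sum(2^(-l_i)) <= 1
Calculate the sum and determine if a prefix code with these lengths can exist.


Sum = 2^(-2) + 2^(-2) + 2^(-3) + 2^(-5)
    = 0.25 + 0.25 + 0.125 + 0.03125
    = 21/32 = 0.65625
Since 0.65625 <= 1, Kraft's inequality IS satisfied.
A prefix code with these lengths CAN exist.

Kraft sum = 0.65625. Satisfied.


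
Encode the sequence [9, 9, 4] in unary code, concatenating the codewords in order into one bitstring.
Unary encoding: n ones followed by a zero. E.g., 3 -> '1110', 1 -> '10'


Encode each number as n ones followed by a terminating 0:
  9 -> 1111111110 (10 bits)
  9 -> 1111111110 (10 bits)
  4 -> 11110 (5 bits)
Total length = 10 + 10 + 5 = 25 bits.

Unary([9, 9, 4]) = 1111111110111111111011110 (25 bits)


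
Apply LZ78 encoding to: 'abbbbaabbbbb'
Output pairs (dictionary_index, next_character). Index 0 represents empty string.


LZ78 encoding steps:
Dictionary: {0: ''}
Step 1: w='' (idx 0), next='a' -> output (0, 'a'), add 'a' as idx 1
Step 2: w='' (idx 0), next='b' -> output (0, 'b'), add 'b' as idx 2
Step 3: w='b' (idx 2), next='b' -> output (2, 'b'), add 'bb' as idx 3
Step 4: w='b' (idx 2), next='a' -> output (2, 'a'), add 'ba' as idx 4
Step 5: w='a' (idx 1), next='b' -> output (1, 'b'), add 'ab' as idx 5
Step 6: w='bb' (idx 3), next='b' -> output (3, 'b'), add 'bbb' as idx 6
Step 7: w='b' (idx 2), end of input -> output (2, '')


Encoded: [(0, 'a'), (0, 'b'), (2, 'b'), (2, 'a'), (1, 'b'), (3, 'b'), (2, '')]


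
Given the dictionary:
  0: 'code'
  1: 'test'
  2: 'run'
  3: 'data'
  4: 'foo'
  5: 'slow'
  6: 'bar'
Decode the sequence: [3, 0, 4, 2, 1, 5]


Look up each index in the dictionary:
  3 -> 'data'
  0 -> 'code'
  4 -> 'foo'
  2 -> 'run'
  1 -> 'test'
  5 -> 'slow'

Decoded: "data code foo run test slow"


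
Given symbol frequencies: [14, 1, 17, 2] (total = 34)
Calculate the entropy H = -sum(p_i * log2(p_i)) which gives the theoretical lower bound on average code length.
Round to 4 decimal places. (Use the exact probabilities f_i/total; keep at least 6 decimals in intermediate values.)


Per-symbol terms -p_i * log2(p_i) with p_i = f_i/34:
  p = 14/34 = 0.411765: log2(p) = -1.280108, -p*log2(p) = 0.527103
  p = 1/34 = 0.029412: log2(p) = -5.087463, -p*log2(p) = 0.149631
  p = 17/34 = 0.500000: log2(p) = -1.000000, -p*log2(p) = 0.500000
  p = 2/34 = 0.058824: log2(p) = -4.087463, -p*log2(p) = 0.240439
H = 0.527103 + 0.149631 + 0.500000 + 0.240439 = 1.417173

H = 1.4172 bits/symbol


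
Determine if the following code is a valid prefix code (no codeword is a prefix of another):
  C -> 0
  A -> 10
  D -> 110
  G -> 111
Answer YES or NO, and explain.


Checking each pair (does one codeword prefix another?):
  C='0' vs A='10': no prefix
  C='0' vs D='110': no prefix
  C='0' vs G='111': no prefix
  A='10' vs C='0': no prefix
  A='10' vs D='110': no prefix
  A='10' vs G='111': no prefix
  D='110' vs C='0': no prefix
  D='110' vs A='10': no prefix
  D='110' vs G='111': no prefix
  G='111' vs C='0': no prefix
  G='111' vs A='10': no prefix
  G='111' vs D='110': no prefix
No violation found over all pairs.

YES -- this is a valid prefix code. No codeword is a prefix of any other codeword.


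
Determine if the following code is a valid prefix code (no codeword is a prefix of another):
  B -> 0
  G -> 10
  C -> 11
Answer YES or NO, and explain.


Checking each pair (does one codeword prefix another?):
  B='0' vs G='10': no prefix
  B='0' vs C='11': no prefix
  G='10' vs B='0': no prefix
  G='10' vs C='11': no prefix
  C='11' vs B='0': no prefix
  C='11' vs G='10': no prefix
No violation found over all pairs.

YES -- this is a valid prefix code. No codeword is a prefix of any other codeword.


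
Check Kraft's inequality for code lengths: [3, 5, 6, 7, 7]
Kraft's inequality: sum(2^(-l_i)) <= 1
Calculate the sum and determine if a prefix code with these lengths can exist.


Sum = 2^(-3) + 2^(-5) + 2^(-6) + 2^(-7) + 2^(-7)
    = 0.125 + 0.03125 + 0.015625 + 0.0078125 + 0.0078125
    = 24/128 = 0.1875
Since 0.1875 <= 1, Kraft's inequality IS satisfied.
A prefix code with these lengths CAN exist.

Kraft sum = 0.1875. Satisfied.


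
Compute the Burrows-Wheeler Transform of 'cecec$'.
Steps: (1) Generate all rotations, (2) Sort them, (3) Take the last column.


Rotations (sorted):
  0: $cecec -> last char: c
  1: c$cece -> last char: e
  2: cec$ce -> last char: e
  3: cecec$ -> last char: $
  4: ec$cec -> last char: c
  5: ecec$c -> last char: c


BWT = cee$cc


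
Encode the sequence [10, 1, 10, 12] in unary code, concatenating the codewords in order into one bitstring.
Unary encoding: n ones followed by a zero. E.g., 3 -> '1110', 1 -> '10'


Encode each number as n ones followed by a terminating 0:
  10 -> 11111111110 (11 bits)
  1 -> 10 (2 bits)
  10 -> 11111111110 (11 bits)
  12 -> 1111111111110 (13 bits)
Total length = 11 + 2 + 11 + 13 = 37 bits.

Unary([10, 1, 10, 12]) = 1111111111010111111111101111111111110 (37 bits)


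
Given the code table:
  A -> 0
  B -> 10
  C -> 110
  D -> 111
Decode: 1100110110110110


Decoding:
110 -> C
0 -> A
110 -> C
110 -> C
110 -> C
110 -> C


Result: CACCCC


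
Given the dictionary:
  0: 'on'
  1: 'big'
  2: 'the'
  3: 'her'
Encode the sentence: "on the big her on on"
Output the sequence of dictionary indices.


Look up each word in the dictionary:
  'on' -> 0
  'the' -> 2
  'big' -> 1
  'her' -> 3
  'on' -> 0
  'on' -> 0

Encoded: [0, 2, 1, 3, 0, 0]


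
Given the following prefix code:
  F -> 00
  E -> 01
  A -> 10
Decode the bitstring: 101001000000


Decoding step by step:
Bits 10 -> A
Bits 10 -> A
Bits 01 -> E
Bits 00 -> F
Bits 00 -> F
Bits 00 -> F


Decoded message: AAEFFF


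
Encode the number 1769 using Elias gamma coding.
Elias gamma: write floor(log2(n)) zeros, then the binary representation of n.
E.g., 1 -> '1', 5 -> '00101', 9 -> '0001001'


num_bits = floor(log2(1769)) + 1 = 11
leading_zeros = num_bits - 1 = 10
binary(1769) = 11011101001

Elias gamma(1769) = '0000000000' + '11011101001' = 000000000011011101001 (21 bits)


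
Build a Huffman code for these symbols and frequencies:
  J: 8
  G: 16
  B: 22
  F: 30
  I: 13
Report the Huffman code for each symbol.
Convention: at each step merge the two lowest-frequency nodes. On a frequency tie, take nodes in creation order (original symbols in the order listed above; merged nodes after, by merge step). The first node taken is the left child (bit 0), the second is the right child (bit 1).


Huffman tree construction:
Step 1: Merge J(8) + I(13) = 21
Step 2: Merge G(16) + (J+I)(21) = 37
Step 3: Merge B(22) + F(30) = 52
Step 4: Merge (G+(J+I))(37) + (B+F)(52) = 89
Read each symbol's code off the tree from the root (left child = 0, right child = 1).

Codes:
  J: 010 (length 3)
  G: 00 (length 2)
  B: 10 (length 2)
  F: 11 (length 2)
  I: 011 (length 3)
Average code length: 199/89 = 2.2360 bits/symbol


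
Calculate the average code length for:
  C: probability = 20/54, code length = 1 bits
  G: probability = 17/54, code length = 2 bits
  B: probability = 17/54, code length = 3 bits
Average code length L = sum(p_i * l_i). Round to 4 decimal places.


Weighted contributions p_i * l_i:
  C: (20/54) * 1 = 20/54
  G: (17/54) * 2 = 34/54
  B: (17/54) * 3 = 51/54
Sum = (20 + 34 + 51)/54 = 105/54

L = 105/54 = 1.9444 bits/symbol


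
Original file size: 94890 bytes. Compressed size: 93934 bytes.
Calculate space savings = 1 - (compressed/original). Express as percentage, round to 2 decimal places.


ratio = compressed/original = 93934/94890 = 0.989925
savings = 1 - ratio = 1 - 0.989925 = 0.010075
as a percentage: 0.010075 * 100 = 1.01%

Space savings = 1 - 93934/94890 = 1.01%


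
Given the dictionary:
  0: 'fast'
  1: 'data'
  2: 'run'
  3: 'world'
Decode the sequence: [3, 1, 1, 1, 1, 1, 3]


Look up each index in the dictionary:
  3 -> 'world'
  1 -> 'data'
  1 -> 'data'
  1 -> 'data'
  1 -> 'data'
  1 -> 'data'
  3 -> 'world'

Decoded: "world data data data data data world"


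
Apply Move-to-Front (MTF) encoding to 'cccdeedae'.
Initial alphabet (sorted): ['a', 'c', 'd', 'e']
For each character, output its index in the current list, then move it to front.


MTF encoding:
'c': index 1 in ['a', 'c', 'd', 'e'] -> ['c', 'a', 'd', 'e']
'c': index 0 in ['c', 'a', 'd', 'e'] -> ['c', 'a', 'd', 'e']
'c': index 0 in ['c', 'a', 'd', 'e'] -> ['c', 'a', 'd', 'e']
'd': index 2 in ['c', 'a', 'd', 'e'] -> ['d', 'c', 'a', 'e']
'e': index 3 in ['d', 'c', 'a', 'e'] -> ['e', 'd', 'c', 'a']
'e': index 0 in ['e', 'd', 'c', 'a'] -> ['e', 'd', 'c', 'a']
'd': index 1 in ['e', 'd', 'c', 'a'] -> ['d', 'e', 'c', 'a']
'a': index 3 in ['d', 'e', 'c', 'a'] -> ['a', 'd', 'e', 'c']
'e': index 2 in ['a', 'd', 'e', 'c'] -> ['e', 'a', 'd', 'c']


Output: [1, 0, 0, 2, 3, 0, 1, 3, 2]


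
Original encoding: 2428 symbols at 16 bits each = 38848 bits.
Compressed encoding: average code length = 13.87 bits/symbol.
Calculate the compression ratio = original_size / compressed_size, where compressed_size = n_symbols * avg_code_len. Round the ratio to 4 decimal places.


original_size = n_symbols * orig_bits = 2428 * 16 = 38848 bits
compressed_size = n_symbols * avg_code_len = 2428 * 13.87 = 33676.36 bits
ratio = original_size / compressed_size = 38848 / 33676.36 = 1.1536

Compression ratio = 1.1536


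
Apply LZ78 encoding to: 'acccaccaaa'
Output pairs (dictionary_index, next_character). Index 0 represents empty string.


LZ78 encoding steps:
Dictionary: {0: ''}
Step 1: w='' (idx 0), next='a' -> output (0, 'a'), add 'a' as idx 1
Step 2: w='' (idx 0), next='c' -> output (0, 'c'), add 'c' as idx 2
Step 3: w='c' (idx 2), next='c' -> output (2, 'c'), add 'cc' as idx 3
Step 4: w='a' (idx 1), next='c' -> output (1, 'c'), add 'ac' as idx 4
Step 5: w='c' (idx 2), next='a' -> output (2, 'a'), add 'ca' as idx 5
Step 6: w='a' (idx 1), next='a' -> output (1, 'a'), add 'aa' as idx 6


Encoded: [(0, 'a'), (0, 'c'), (2, 'c'), (1, 'c'), (2, 'a'), (1, 'a')]


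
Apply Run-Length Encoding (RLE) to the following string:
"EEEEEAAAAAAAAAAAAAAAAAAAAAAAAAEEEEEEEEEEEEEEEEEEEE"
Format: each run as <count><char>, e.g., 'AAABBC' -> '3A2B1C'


Scanning runs left to right:
  i=0: run of 'E' x 5 -> '5E'
  i=5: run of 'A' x 25 -> '25A'
  i=30: run of 'E' x 20 -> '20E'

RLE = 5E25A20E


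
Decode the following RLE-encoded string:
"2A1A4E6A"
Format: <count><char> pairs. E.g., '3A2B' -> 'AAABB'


Expanding each <count><char> pair:
  2A -> 'AA'
  1A -> 'A'
  4E -> 'EEEE'
  6A -> 'AAAAAA'

Decoded = AAAEEEEAAAAAA


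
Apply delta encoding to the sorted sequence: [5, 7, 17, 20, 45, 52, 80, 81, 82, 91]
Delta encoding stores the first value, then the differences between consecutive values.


First value: 5
Deltas:
  7 - 5 = 2
  17 - 7 = 10
  20 - 17 = 3
  45 - 20 = 25
  52 - 45 = 7
  80 - 52 = 28
  81 - 80 = 1
  82 - 81 = 1
  91 - 82 = 9


Delta encoded: [5, 2, 10, 3, 25, 7, 28, 1, 1, 9]


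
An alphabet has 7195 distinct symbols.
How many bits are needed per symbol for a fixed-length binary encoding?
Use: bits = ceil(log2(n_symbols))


log2(7195) = 12.8128
Bracket: 2^12 = 4096 < 7195 <= 2^13 = 8192
So ceil(log2(7195)) = 13

bits = ceil(log2(7195)) = ceil(12.8128) = 13 bits


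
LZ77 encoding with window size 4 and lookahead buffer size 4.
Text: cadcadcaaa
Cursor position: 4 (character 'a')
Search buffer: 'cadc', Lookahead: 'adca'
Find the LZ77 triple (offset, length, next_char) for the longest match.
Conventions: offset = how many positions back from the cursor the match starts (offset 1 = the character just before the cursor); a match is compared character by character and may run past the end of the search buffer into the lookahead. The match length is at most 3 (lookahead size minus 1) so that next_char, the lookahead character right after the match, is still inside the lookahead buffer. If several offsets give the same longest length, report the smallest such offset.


Try each offset into the search buffer:
  offset=1 (pos 3, char 'c'): match length 0
  offset=2 (pos 2, char 'd'): match length 0
  offset=3 (pos 1, char 'a'): match length 3
  offset=4 (pos 0, char 'c'): match length 0
Longest match has length 3 at offset 3.
next_char = character at position 4 + 3 = 7 -> 'a'

Best match: offset=3, length=3 (matching 'adc' starting at position 1)
LZ77 triple: (3, 3, 'a')


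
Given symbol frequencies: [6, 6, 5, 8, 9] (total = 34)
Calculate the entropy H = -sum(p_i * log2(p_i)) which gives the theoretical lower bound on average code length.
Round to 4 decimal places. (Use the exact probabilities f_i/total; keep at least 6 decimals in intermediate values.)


Per-symbol terms -p_i * log2(p_i) with p_i = f_i/34:
  p = 6/34 = 0.176471: log2(p) = -2.502500, -p*log2(p) = 0.441618
  p = 6/34 = 0.176471: log2(p) = -2.502500, -p*log2(p) = 0.441618
  p = 5/34 = 0.147059: log2(p) = -2.765535, -p*log2(p) = 0.406696
  p = 8/34 = 0.235294: log2(p) = -2.087463, -p*log2(p) = 0.491168
  p = 9/34 = 0.264706: log2(p) = -1.917538, -p*log2(p) = 0.507584
H = 0.441618 + 0.441618 + 0.406696 + 0.491168 + 0.507584 = 2.288684

H = 2.2887 bits/symbol


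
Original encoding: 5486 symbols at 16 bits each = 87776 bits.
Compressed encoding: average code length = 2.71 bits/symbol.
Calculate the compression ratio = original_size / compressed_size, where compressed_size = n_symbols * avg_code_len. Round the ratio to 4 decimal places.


original_size = n_symbols * orig_bits = 5486 * 16 = 87776 bits
compressed_size = n_symbols * avg_code_len = 5486 * 2.71 = 14867.06 bits
ratio = original_size / compressed_size = 87776 / 14867.06 = 5.9041

Compression ratio = 5.9041


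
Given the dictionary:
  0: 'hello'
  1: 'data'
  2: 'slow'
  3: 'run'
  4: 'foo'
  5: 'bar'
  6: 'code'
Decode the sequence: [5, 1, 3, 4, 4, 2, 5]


Look up each index in the dictionary:
  5 -> 'bar'
  1 -> 'data'
  3 -> 'run'
  4 -> 'foo'
  4 -> 'foo'
  2 -> 'slow'
  5 -> 'bar'

Decoded: "bar data run foo foo slow bar"


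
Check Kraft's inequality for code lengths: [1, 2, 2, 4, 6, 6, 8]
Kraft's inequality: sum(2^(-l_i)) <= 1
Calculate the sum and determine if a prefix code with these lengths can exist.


Sum = 2^(-1) + 2^(-2) + 2^(-2) + 2^(-4) + 2^(-6) + 2^(-6) + 2^(-8)
    = 0.5 + 0.25 + 0.25 + 0.0625 + 0.015625 + 0.015625 + 0.00390625
    = 281/256 = 1.09765625
Since 1.09765625 > 1, Kraft's inequality is NOT satisfied.
A prefix code with these lengths CANNOT exist.

Kraft sum = 1.09765625. Not satisfied.
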